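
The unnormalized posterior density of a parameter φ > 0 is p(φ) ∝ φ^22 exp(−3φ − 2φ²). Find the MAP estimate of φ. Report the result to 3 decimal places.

φ̂_MAP = 2.000

ℓ'(φ) = 22/φ − 3 − 4φ. Setting this to zero and multiplying by φ: 4φ² + 3φ − 22 = 0.
φ = (−3 + √(3² + 4·4·22)) / (2·4) = (−3 + √361) / 8 = (−3 + 19)/8 = 2.
ℓ''(φ) = −22/φ² − 4 < 0, confirming a maximum.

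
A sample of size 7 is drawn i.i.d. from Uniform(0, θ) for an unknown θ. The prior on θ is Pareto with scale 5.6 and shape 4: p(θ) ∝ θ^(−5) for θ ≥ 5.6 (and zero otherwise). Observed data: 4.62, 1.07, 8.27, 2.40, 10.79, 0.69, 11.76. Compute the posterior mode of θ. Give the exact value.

θ̂_MAP = 11.76

The Uniform(0, θ) likelihood is θ^(−n) for θ ≥ max(xᵢ), zero otherwise. Here max(xᵢ) = 11.76.
Posterior ∝ θ^(−5) · θ^(−7) = θ^(−12) on θ ≥ max(5.6, 11.76) = 11.76.
This density is strictly decreasing in θ, so the posterior mode lies at the lower boundary of the support.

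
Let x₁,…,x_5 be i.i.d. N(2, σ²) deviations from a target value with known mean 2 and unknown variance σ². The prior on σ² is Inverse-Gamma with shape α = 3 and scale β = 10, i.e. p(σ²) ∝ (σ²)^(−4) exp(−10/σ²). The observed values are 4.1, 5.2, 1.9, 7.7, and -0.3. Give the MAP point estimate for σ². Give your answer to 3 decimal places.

Sum of squared deviations about the known mean: SS = (4.1−2)² + (5.2−2)² + (1.9−2)² + (7.7−2)² + (-0.3−2)² = 52.44.
The Normal likelihood contributes (σ²)^(−n/2) exp(−SS/(2σ²)), so the posterior is Inverse-Gamma(α + n/2, β + SS/2) = Inverse-Gamma(5.5, 36.22).
The mode of Inverse-Gamma(a, b) is b/(a+1) = 36.22/6.5 ≈ 5.572.

σ̂²_MAP = 5.572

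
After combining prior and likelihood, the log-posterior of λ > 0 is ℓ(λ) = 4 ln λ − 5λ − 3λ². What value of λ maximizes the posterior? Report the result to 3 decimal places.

λ̂_MAP = 0.500

ℓ'(λ) = 4/λ − 5 − 6λ. Setting this to zero and multiplying by λ: 6λ² + 5λ − 4 = 0.
λ = (−5 + √(5² + 4·6·4)) / (2·6) = (−5 + √121) / 12 = (−5 + 11)/12 = 1/2.
ℓ''(λ) = −4/λ² − 6 < 0, confirming a maximum.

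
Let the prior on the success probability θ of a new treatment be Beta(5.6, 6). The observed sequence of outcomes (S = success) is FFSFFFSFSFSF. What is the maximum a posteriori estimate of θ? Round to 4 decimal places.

Prior: Beta(5.6, 6).
Data: 4 successes in 12 trials (from the sequence). The binomial likelihood contributes θ^4(1−θ)^8, so the posterior is Beta(5.6+4, 6+8) = Beta(9.6, 14).
For Beta(a, b) with a, b > 1 the mode is (a−1)/(a+b−2) = 8.6/21.6 ≈ 0.3981.

θ̂_MAP = 0.3981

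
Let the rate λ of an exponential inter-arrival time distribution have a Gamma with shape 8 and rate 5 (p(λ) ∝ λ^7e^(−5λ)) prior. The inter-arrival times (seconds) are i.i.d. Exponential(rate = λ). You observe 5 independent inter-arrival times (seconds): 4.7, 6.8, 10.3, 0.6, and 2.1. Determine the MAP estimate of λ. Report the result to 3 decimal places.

λ̂_MAP = 0.407

The Exponential(rate=λ) likelihood is ∝ λ^n e^(−λΣtᵢ). Here n = 5 and Σtᵢ = 4.7 + 6.8 + 10.3 + 0.6 + 2.1 = 24.5.
Posterior ∝ λ^7e^(−5λ) · λ^5e^(−24.5λ) = λ^12e^(−29.5λ), i.e. Gamma(13, 29.5).
Mode = (a−1)/b = 12/29.5 ≈ 0.407.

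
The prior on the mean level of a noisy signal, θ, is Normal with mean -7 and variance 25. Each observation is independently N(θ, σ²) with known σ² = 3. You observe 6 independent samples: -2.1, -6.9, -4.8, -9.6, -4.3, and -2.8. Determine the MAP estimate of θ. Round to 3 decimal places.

θ̂_MAP = -5.121

n = 6; x̄ = ((-2.1) + (-6.9) + (-4.8) + (-9.6) + (-4.3) + (-2.8))/6 = -30.5/6 = -61/12 ≈ -5.0833.
For a Normal prior and Normal likelihood with known variance, the posterior is Normal; its mode equals its mean, the precision-weighted average.
Prior precision 1/σ₀² = 1/25 = 0.04; data precision n/σ² = 6/3 = 2.
θ̂ = (0.04·(-7) + 2·(-61/12)) / (0.04 + 2) = (-1567/150)/2.04 = -1567/306 ≈ -5.121.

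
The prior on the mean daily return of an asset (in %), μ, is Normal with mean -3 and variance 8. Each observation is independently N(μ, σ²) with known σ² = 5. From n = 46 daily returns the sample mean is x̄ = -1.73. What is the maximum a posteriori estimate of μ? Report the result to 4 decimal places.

μ̂_MAP = -1.7470

n = 46, x̄ = -1.73.
For a Normal prior and Normal likelihood with known variance, the posterior is Normal; its mode equals its mean, the precision-weighted average.
Prior precision 1/σ₀² = 1/8 = 0.125; data precision n/σ² = 46/5 = 9.2.
μ̂ = (0.125·(-3) + 9.2·(-1.73)) / (0.125 + 9.2) = (-16.291)/9.325 = -16291/9325 ≈ -1.7470.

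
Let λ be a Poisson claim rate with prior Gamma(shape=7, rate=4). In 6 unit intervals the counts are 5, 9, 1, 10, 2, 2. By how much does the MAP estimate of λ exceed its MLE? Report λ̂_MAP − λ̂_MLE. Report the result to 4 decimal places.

MAP − MLE = -1.3333

Σxᵢ = 29. Posterior is Gamma(36, 10); MAP = (36−1)/10 = 35/10 ≈ 3.50000.
MLE = x̄ = 29/6 ≈ 4.83333.
Difference = 35/10 − 29/6 = -4/3 ≈ -1.3333.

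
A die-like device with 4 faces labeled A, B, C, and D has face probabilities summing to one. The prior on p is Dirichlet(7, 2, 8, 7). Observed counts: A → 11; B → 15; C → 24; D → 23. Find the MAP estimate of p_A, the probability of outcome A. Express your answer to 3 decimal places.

MAP estimate of p_A = 0.183

The posterior is Dirichlet(αᵢ + nᵢ) = Dirichlet(18, 17, 32, 30).
For a Dirichlet(a₁,…,a_K) with all aᵢ > 1, the mode has j-th component (aⱼ − 1)/(Σaᵢ − K).
Here Σaᵢ = 97 and K = 4, so p_A = (18 − 1)/(97 − 4) = 17/93 ≈ 0.183.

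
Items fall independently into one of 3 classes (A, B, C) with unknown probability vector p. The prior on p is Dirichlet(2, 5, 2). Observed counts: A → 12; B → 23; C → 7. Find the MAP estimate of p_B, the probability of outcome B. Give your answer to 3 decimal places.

MAP estimate of p_B = 0.563

The posterior is Dirichlet(αᵢ + nᵢ) = Dirichlet(14, 28, 9).
For a Dirichlet(a₁,…,a_K) with all aᵢ > 1, the mode has j-th component (aⱼ − 1)/(Σaᵢ − K).
Here Σaᵢ = 51 and K = 3, so p_B = (28 − 1)/(51 − 3) = 27/48 ≈ 0.563.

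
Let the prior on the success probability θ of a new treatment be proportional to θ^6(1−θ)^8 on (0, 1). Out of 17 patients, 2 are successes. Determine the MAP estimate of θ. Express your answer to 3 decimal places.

The prior density ∝ θ^6(1−θ)^8 is the kernel of Beta(7, 9).
Data: 2 successes in 17 trials. The binomial likelihood contributes θ^2(1−θ)^15, so the posterior is Beta(7+2, 9+15) = Beta(9, 24).
For Beta(a, b) with a, b > 1 the mode is (a−1)/(a+b−2) = 8/31 ≈ 0.258.

θ̂_MAP = 0.258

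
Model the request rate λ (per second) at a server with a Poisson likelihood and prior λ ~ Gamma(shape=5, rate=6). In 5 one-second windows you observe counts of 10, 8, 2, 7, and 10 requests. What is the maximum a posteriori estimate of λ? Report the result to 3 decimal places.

λ̂_MAP = 3.727

Σxᵢ = 10+8+2+7+10 = 37, with n = 5.
Posterior ∝ λ^4e^(−6λ) · λ^37e^(−5λ) = λ^41e^(−11λ), i.e. Gamma(shape=42, rate=11).
The mode of a Gamma(a, b) with a ≥ 1 (shape–rate) is (a−1)/b = 41/11 ≈ 3.727.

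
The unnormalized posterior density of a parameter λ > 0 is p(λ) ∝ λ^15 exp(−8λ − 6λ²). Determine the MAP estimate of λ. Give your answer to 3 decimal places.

λ̂_MAP = 0.833

ℓ'(λ) = 15/λ − 8 − 12λ. Setting this to zero and multiplying by λ: 12λ² + 8λ − 15 = 0.
λ = (−8 + √(8² + 4·12·15)) / (2·12) = (−8 + √784) / 24 = (−8 + 28)/24 = 5/6.
ℓ''(λ) = −15/λ² − 12 < 0, confirming a maximum.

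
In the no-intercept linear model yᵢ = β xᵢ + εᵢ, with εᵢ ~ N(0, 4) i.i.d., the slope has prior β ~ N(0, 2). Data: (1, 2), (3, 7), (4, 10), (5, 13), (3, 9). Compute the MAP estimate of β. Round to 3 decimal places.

β̂_MAP = 2.500

log p(β | y) = −Σ(yᵢ − βxᵢ)²/(2·4) − β²/(2·2) + const.
Setting the derivative to zero: Σxᵢ(yᵢ − βxᵢ)/4 − β/2 = 0, so β = Σxᵢyᵢ / (Σxᵢ² + σ²/τ²).
Σxᵢyᵢ = 1·2 + 3·7 + 4·10 + 5·13 + 3·9 = 155; Σxᵢ² = 60; σ²/τ² = 2.
β̂_MAP = 155 / (60 + 2) = 155/62 ≈ 2.500.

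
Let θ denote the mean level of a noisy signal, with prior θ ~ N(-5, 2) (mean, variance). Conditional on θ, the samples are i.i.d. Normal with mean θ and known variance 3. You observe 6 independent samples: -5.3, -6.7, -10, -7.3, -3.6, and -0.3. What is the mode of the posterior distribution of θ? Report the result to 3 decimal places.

θ̂_MAP = -5.427

n = 6; x̄ = ((-5.3) + (-6.7) + (-10) + (-7.3) + (-3.6) + (-0.3))/6 = -33.2/6 = -83/15 ≈ -5.5333.
For a Normal prior and Normal likelihood with known variance, the posterior is Normal; its mode equals its mean, the precision-weighted average.
Prior precision 1/σ₀² = 1/2 = 0.5; data precision n/σ² = 6/3 = 2.
θ̂ = (0.5·(-5) + 2·(-83/15)) / (0.5 + 2) = (-407/30)/2.5 = -407/75 ≈ -5.427.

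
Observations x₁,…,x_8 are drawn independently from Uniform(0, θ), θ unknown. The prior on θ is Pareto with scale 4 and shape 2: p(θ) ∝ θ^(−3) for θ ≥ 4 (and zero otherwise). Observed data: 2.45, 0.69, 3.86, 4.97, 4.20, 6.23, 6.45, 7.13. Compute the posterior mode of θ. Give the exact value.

The Uniform(0, θ) likelihood is θ^(−n) for θ ≥ max(xᵢ), zero otherwise. Here max(xᵢ) = 7.13.
Posterior ∝ θ^(−3) · θ^(−8) = θ^(−11) on θ ≥ max(4, 7.13) = 7.13.
This density is strictly decreasing in θ, so the posterior mode lies at the lower boundary of the support.

θ̂_MAP = 7.13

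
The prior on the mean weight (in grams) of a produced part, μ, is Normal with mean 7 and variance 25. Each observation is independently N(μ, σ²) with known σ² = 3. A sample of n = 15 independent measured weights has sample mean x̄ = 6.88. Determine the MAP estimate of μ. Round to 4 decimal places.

n = 15, x̄ = 6.88.
For a Normal prior and Normal likelihood with known variance, the posterior is Normal; its mode equals its mean, the precision-weighted average.
Prior precision 1/σ₀² = 1/25 = 0.04; data precision n/σ² = 15/3 = 5.
μ̂ = (0.04·7 + 5·6.88) / (0.04 + 5) = 34.68/5.04 = 289/42 ≈ 6.8810.

μ̂_MAP = 6.8810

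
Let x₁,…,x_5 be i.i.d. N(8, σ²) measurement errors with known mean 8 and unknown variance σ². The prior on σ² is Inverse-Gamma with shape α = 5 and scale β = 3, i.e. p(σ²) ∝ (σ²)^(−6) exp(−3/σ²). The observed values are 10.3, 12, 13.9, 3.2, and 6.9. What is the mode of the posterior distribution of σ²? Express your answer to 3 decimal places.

σ̂²_MAP = 5.079

Sum of squared deviations about the known mean: SS = (10.3−8)² + (12−8)² + (13.9−8)² + (3.2−8)² + (6.9−8)² = 80.35.
The Normal likelihood contributes (σ²)^(−n/2) exp(−SS/(2σ²)), so the posterior is Inverse-Gamma(α + n/2, β + SS/2) = Inverse-Gamma(7.5, 43.175).
The mode of Inverse-Gamma(a, b) is b/(a+1) = 43.175/8.5 ≈ 5.079.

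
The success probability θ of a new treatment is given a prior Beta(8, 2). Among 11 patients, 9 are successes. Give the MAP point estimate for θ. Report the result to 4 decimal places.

θ̂_MAP = 0.8421

Prior: Beta(8, 2).
Data: 9 successes in 11 trials. The binomial likelihood contributes θ^9(1−θ)^2, so the posterior is Beta(8+9, 2+2) = Beta(17, 4).
For Beta(a, b) with a, b > 1 the mode is (a−1)/(a+b−2) = 16/19 ≈ 0.8421.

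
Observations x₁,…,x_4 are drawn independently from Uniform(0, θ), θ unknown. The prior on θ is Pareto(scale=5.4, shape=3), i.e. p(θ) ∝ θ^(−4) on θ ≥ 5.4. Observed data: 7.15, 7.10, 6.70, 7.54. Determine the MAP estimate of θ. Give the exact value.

θ̂_MAP = 7.54

The Uniform(0, θ) likelihood is θ^(−n) for θ ≥ max(xᵢ), zero otherwise. Here max(xᵢ) = 7.54.
Posterior ∝ θ^(−4) · θ^(−4) = θ^(−8) on θ ≥ max(5.4, 7.54) = 7.54.
This density is strictly decreasing in θ, so the posterior mode lies at the lower boundary of the support.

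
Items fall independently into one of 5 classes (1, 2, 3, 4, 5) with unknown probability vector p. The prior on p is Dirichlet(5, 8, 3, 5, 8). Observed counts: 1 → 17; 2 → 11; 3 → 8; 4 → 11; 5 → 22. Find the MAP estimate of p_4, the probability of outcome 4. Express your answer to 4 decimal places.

The posterior is Dirichlet(αᵢ + nᵢ) = Dirichlet(22, 19, 11, 16, 30).
For a Dirichlet(a₁,…,a_K) with all aᵢ > 1, the mode has j-th component (aⱼ − 1)/(Σaᵢ − K).
Here Σaᵢ = 98 and K = 5, so p_4 = (16 − 1)/(98 − 5) = 15/93 ≈ 0.1613.

MAP estimate: 0.1613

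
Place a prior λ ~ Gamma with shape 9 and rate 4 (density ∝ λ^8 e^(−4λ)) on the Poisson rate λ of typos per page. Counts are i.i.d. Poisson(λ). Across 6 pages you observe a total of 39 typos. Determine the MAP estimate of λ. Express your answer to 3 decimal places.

λ̂_MAP = 4.700

Σxᵢ = 39, n = 6.
Posterior ∝ λ^8e^(−4λ) · λ^39e^(−6λ) = λ^47e^(−10λ), i.e. Gamma(shape=48, rate=10).
The mode of a Gamma(a, b) with a ≥ 1 (shape–rate) is (a−1)/b = 47/10 ≈ 4.700.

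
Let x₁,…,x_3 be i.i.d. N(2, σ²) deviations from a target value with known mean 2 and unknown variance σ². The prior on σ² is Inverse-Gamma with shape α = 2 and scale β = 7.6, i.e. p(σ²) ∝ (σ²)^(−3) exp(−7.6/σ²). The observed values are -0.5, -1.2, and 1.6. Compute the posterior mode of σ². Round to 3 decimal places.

Sum of squared deviations about the known mean: SS = (-0.5−2)² + (-1.2−2)² + (1.6−2)² = 16.65.
The Normal likelihood contributes (σ²)^(−n/2) exp(−SS/(2σ²)), so the posterior is Inverse-Gamma(α + n/2, β + SS/2) = Inverse-Gamma(3.5, 15.925).
The mode of Inverse-Gamma(a, b) is b/(a+1) = 15.925/4.5 ≈ 3.539.

σ̂²_MAP = 3.539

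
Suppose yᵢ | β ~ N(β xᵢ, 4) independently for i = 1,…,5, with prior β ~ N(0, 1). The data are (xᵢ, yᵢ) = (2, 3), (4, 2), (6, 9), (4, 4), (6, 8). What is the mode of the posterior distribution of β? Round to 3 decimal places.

log p(β | y) = −Σ(yᵢ − βxᵢ)²/(2·4) − β²/(2·1) + const.
Setting the derivative to zero: Σxᵢ(yᵢ − βxᵢ)/4 − β/1 = 0, so β = Σxᵢyᵢ / (Σxᵢ² + σ²/τ²).
Σxᵢyᵢ = 2·3 + 4·2 + 6·9 + 4·4 + 6·8 = 132; Σxᵢ² = 108; σ²/τ² = 4.
β̂_MAP = 132 / (108 + 4) = 132/112 ≈ 1.179.

β̂_MAP = 1.179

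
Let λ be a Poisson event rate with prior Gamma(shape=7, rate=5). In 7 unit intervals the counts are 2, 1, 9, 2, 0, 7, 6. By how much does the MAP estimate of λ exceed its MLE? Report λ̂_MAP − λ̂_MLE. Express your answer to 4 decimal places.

MAP − MLE = -1.1071

Σxᵢ = 27. Posterior is Gamma(34, 12); MAP = (34−1)/12 = 33/12 ≈ 2.75000.
MLE = x̄ = 27/7 ≈ 3.85714.
Difference = 33/12 − 27/7 = -31/28 ≈ -1.1071.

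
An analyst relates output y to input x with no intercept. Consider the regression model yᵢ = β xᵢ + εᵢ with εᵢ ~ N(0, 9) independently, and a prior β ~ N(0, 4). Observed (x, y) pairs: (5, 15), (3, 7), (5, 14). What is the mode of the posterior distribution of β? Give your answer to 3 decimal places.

β̂_MAP = 2.710

log p(β | y) = −Σ(yᵢ − βxᵢ)²/(2·9) − β²/(2·4) + const.
Setting the derivative to zero: Σxᵢ(yᵢ − βxᵢ)/9 − β/4 = 0, so β = Σxᵢyᵢ / (Σxᵢ² + σ²/τ²).
Σxᵢyᵢ = 5·15 + 3·7 + 5·14 = 166; Σxᵢ² = 59; σ²/τ² = 2.25.
β̂_MAP = 166 / (59 + 2.25) = 166/61.25 ≈ 2.710.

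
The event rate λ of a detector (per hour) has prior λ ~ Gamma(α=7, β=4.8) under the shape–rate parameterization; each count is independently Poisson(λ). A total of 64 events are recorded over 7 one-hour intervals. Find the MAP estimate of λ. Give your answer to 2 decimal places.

Σxᵢ = 64, n = 7.
Posterior ∝ λ^6e^(−4.8λ) · λ^64e^(−7λ) = λ^70e^(−11.8λ), i.e. Gamma(shape=71, rate=11.8).
The mode of a Gamma(a, b) with a ≥ 1 (shape–rate) is (a−1)/b = 70/11.8 ≈ 5.93.

λ̂_MAP = 5.93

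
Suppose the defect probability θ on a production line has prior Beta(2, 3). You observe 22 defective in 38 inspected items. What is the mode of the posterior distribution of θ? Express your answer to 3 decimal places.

θ̂_MAP = 0.561

Prior: Beta(2, 3).
Data: 22 successes in 38 trials. The binomial likelihood contributes θ^22(1−θ)^16, so the posterior is Beta(2+22, 3+16) = Beta(24, 19).
For Beta(a, b) with a, b > 1 the mode is (a−1)/(a+b−2) = 23/41 ≈ 0.561.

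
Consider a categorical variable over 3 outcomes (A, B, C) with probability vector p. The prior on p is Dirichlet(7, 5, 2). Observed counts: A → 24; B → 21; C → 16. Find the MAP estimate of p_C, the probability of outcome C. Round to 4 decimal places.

MAP estimate of p_C = 0.2361

The posterior is Dirichlet(αᵢ + nᵢ) = Dirichlet(31, 26, 18).
For a Dirichlet(a₁,…,a_K) with all aᵢ > 1, the mode has j-th component (aⱼ − 1)/(Σaᵢ − K).
Here Σaᵢ = 75 and K = 3, so p_C = (18 − 1)/(75 − 3) = 17/72 ≈ 0.2361.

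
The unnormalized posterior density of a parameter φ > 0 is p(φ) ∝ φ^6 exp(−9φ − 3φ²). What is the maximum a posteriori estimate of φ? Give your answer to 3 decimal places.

φ̂_MAP = 0.500

ℓ'(φ) = 6/φ − 9 − 6φ. Setting this to zero and multiplying by φ: 6φ² + 9φ − 6 = 0.
φ = (−9 + √(9² + 4·6·6)) / (2·6) = (−9 + √225) / 12 = (−9 + 15)/12 = 1/2.
ℓ''(φ) = −6/φ² − 6 < 0, confirming a maximum.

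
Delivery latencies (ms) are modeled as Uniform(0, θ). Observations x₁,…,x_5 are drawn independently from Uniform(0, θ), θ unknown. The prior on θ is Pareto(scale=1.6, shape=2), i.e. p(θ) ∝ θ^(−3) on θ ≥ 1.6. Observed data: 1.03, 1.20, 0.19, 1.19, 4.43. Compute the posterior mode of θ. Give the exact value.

θ̂_MAP = 4.43

The Uniform(0, θ) likelihood is θ^(−n) for θ ≥ max(xᵢ), zero otherwise. Here max(xᵢ) = 4.43.
Posterior ∝ θ^(−3) · θ^(−5) = θ^(−8) on θ ≥ max(1.6, 4.43) = 4.43.
This density is strictly decreasing in θ, so the posterior mode lies at the lower boundary of the support.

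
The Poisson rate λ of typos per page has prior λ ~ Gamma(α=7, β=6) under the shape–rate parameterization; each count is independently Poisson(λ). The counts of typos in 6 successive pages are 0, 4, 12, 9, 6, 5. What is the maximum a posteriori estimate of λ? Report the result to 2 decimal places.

λ̂_MAP = 3.50

Σxᵢ = 0+4+12+9+6+5 = 36, with n = 6.
Posterior ∝ λ^6e^(−6λ) · λ^36e^(−6λ) = λ^42e^(−12λ), i.e. Gamma(shape=43, rate=12).
The mode of a Gamma(a, b) with a ≥ 1 (shape–rate) is (a−1)/b = 42/12 ≈ 3.50.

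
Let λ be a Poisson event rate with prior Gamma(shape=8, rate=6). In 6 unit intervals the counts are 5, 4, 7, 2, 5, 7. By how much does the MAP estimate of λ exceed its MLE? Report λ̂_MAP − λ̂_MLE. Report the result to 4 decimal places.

Σxᵢ = 30. Posterior is Gamma(38, 12); MAP = (38−1)/12 = 37/12 ≈ 3.08333.
MLE = x̄ = 30/6 ≈ 5.00000.
Difference = 37/12 − 30/6 = -23/12 ≈ -1.9167.

MAP − MLE = -1.9167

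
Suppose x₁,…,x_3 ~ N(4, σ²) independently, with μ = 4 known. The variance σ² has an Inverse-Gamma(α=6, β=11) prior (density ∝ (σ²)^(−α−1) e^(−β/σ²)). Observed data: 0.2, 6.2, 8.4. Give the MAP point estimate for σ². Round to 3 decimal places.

Sum of squared deviations about the known mean: SS = (0.2−4)² + (6.2−4)² + (8.4−4)² = 38.64.
The Normal likelihood contributes (σ²)^(−n/2) exp(−SS/(2σ²)), so the posterior is Inverse-Gamma(α + n/2, β + SS/2) = Inverse-Gamma(7.5, 30.32).
The mode of Inverse-Gamma(a, b) is b/(a+1) = 30.32/8.5 ≈ 3.567.

σ̂²_MAP = 3.567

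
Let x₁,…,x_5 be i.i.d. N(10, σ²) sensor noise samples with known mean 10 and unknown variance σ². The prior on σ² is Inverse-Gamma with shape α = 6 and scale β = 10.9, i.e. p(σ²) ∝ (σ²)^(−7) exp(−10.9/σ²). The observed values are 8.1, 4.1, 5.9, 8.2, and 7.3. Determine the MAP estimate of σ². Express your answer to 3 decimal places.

Sum of squared deviations about the known mean: SS = (8.1−10)² + (4.1−10)² + (5.9−10)² + (8.2−10)² + (7.3−10)² = 65.76.
The Normal likelihood contributes (σ²)^(−n/2) exp(−SS/(2σ²)), so the posterior is Inverse-Gamma(α + n/2, β + SS/2) = Inverse-Gamma(8.5, 43.78).
The mode of Inverse-Gamma(a, b) is b/(a+1) = 43.78/9.5 ≈ 4.608.

σ̂²_MAP = 4.608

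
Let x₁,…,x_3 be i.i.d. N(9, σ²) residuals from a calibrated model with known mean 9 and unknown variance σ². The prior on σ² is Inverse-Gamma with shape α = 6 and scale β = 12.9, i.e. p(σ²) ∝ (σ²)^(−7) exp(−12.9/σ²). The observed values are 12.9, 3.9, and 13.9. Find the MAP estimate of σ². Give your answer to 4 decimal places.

Sum of squared deviations about the known mean: SS = (12.9−9)² + (3.9−9)² + (13.9−9)² = 65.23.
The Normal likelihood contributes (σ²)^(−n/2) exp(−SS/(2σ²)), so the posterior is Inverse-Gamma(α + n/2, β + SS/2) = Inverse-Gamma(7.5, 45.515).
The mode of Inverse-Gamma(a, b) is b/(a+1) = 45.515/8.5 ≈ 5.3547.

σ̂²_MAP = 5.3547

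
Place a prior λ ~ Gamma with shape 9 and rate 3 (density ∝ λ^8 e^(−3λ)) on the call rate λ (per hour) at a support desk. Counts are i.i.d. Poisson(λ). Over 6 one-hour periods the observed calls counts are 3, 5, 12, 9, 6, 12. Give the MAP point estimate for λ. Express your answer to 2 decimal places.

Σxᵢ = 3+5+12+9+6+12 = 47, with n = 6.
Posterior ∝ λ^8e^(−3λ) · λ^47e^(−6λ) = λ^55e^(−9λ), i.e. Gamma(shape=56, rate=9).
The mode of a Gamma(a, b) with a ≥ 1 (shape–rate) is (a−1)/b = 55/9 ≈ 6.11.

λ̂_MAP = 6.11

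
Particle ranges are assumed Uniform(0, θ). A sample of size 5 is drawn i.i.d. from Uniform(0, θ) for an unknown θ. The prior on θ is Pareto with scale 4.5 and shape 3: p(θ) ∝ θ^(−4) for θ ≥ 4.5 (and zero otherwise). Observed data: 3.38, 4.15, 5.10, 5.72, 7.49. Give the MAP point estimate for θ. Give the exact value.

θ̂_MAP = 7.49

The Uniform(0, θ) likelihood is θ^(−n) for θ ≥ max(xᵢ), zero otherwise. Here max(xᵢ) = 7.49.
Posterior ∝ θ^(−4) · θ^(−5) = θ^(−9) on θ ≥ max(4.5, 7.49) = 7.49.
This density is strictly decreasing in θ, so the posterior mode lies at the lower boundary of the support.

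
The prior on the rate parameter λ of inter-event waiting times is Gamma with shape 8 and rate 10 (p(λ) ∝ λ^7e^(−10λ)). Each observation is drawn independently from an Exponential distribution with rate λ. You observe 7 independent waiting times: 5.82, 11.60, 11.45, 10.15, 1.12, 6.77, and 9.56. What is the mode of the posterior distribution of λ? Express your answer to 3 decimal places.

The Exponential(rate=λ) likelihood is ∝ λ^n e^(−λΣtᵢ). Here n = 7 and Σtᵢ = 5.82 + 11.60 + 11.45 + 10.15 + 1.12 + 6.77 + 9.56 = 56.47.
Posterior ∝ λ^7e^(−10λ) · λ^7e^(−56.47λ) = λ^14e^(−66.47λ), i.e. Gamma(15, 66.47).
Mode = (a−1)/b = 14/66.47 ≈ 0.211.

λ̂_MAP = 0.211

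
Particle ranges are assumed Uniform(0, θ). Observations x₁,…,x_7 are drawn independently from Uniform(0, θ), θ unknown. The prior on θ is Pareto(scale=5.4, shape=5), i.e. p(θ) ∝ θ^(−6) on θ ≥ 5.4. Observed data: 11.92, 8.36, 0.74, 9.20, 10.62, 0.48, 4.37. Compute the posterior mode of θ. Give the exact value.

θ̂_MAP = 11.92

The Uniform(0, θ) likelihood is θ^(−n) for θ ≥ max(xᵢ), zero otherwise. Here max(xᵢ) = 11.92.
Posterior ∝ θ^(−6) · θ^(−7) = θ^(−13) on θ ≥ max(5.4, 11.92) = 11.92.
This density is strictly decreasing in θ, so the posterior mode lies at the lower boundary of the support.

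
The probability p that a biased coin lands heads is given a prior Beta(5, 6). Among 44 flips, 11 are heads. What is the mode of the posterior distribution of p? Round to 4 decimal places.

p̂_MAP = 0.2830

Prior: Beta(5, 6).
Data: 11 successes in 44 trials. The binomial likelihood contributes p^11(1−p)^33, so the posterior is Beta(5+11, 6+33) = Beta(16, 39).
For Beta(a, b) with a, b > 1 the mode is (a−1)/(a+b−2) = 15/53 ≈ 0.2830.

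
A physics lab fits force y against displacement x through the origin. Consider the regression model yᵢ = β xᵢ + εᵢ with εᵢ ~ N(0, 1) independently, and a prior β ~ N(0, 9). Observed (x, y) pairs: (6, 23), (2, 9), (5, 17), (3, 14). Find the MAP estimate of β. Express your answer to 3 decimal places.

β̂_MAP = 3.819

log p(β | y) = −Σ(yᵢ − βxᵢ)²/(2·1) − β²/(2·9) + const.
Setting the derivative to zero: Σxᵢ(yᵢ − βxᵢ)/1 − β/9 = 0, so β = Σxᵢyᵢ / (Σxᵢ² + σ²/τ²).
Σxᵢyᵢ = 6·23 + 2·9 + 5·17 + 3·14 = 283; Σxᵢ² = 74; σ²/τ² = 1/9.
β̂_MAP = 283 / (74 + 1/9) = 283/(667/9) = 2547/667 ≈ 3.819.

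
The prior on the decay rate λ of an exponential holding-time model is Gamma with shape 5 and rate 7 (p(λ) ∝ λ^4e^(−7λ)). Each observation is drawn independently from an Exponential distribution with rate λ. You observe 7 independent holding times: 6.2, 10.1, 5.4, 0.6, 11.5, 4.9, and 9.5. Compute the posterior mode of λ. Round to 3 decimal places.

λ̂_MAP = 0.199

The Exponential(rate=λ) likelihood is ∝ λ^n e^(−λΣtᵢ). Here n = 7 and Σtᵢ = 6.2 + 10.1 + 5.4 + 0.6 + 11.5 + 4.9 + 9.5 = 48.2.
Posterior ∝ λ^4e^(−7λ) · λ^7e^(−48.2λ) = λ^11e^(−55.2λ), i.e. Gamma(12, 55.2).
Mode = (a−1)/b = 11/55.2 ≈ 0.199.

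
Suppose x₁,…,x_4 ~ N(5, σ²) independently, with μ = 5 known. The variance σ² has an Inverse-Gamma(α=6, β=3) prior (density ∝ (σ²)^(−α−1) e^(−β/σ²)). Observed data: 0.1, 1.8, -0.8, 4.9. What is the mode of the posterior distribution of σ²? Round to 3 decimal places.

Sum of squared deviations about the known mean: SS = (0.1−5)² + (1.8−5)² + (-0.8−5)² + (4.9−5)² = 67.9.
The Normal likelihood contributes (σ²)^(−n/2) exp(−SS/(2σ²)), so the posterior is Inverse-Gamma(α + n/2, β + SS/2) = Inverse-Gamma(8, 36.95).
The mode of Inverse-Gamma(a, b) is b/(a+1) = 36.95/9 ≈ 4.106.

σ̂²_MAP = 4.106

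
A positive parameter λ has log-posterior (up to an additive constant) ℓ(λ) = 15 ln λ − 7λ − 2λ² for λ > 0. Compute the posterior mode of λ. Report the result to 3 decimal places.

ℓ'(λ) = 15/λ − 7 − 4λ. Setting this to zero and multiplying by λ: 4λ² + 7λ − 15 = 0.
λ = (−7 + √(7² + 4·4·15)) / (2·4) = (−7 + √289) / 8 = (−7 + 17)/8 = 5/4.
ℓ''(λ) = −15/λ² − 4 < 0, confirming a maximum.

λ̂_MAP = 1.250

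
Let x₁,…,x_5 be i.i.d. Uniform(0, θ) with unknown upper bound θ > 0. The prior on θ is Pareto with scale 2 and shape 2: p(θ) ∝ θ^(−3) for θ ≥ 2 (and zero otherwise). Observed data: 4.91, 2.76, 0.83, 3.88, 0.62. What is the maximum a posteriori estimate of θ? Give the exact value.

θ̂_MAP = 4.91

The Uniform(0, θ) likelihood is θ^(−n) for θ ≥ max(xᵢ), zero otherwise. Here max(xᵢ) = 4.91.
Posterior ∝ θ^(−3) · θ^(−5) = θ^(−8) on θ ≥ max(2, 4.91) = 4.91.
This density is strictly decreasing in θ, so the posterior mode lies at the lower boundary of the support.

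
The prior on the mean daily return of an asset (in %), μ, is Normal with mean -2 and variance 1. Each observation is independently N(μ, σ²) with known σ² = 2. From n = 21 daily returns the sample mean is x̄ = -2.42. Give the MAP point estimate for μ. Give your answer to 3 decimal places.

μ̂_MAP = -2.383

n = 21, x̄ = -2.42.
For a Normal prior and Normal likelihood with known variance, the posterior is Normal; its mode equals its mean, the precision-weighted average.
Prior precision 1/σ₀² = 1/1 = 1; data precision n/σ² = 21/2 = 10.5.
μ̂ = (1·(-2) + 10.5·(-2.42)) / (1 + 10.5) = (-27.41)/11.5 = -2741/1150 ≈ -2.383.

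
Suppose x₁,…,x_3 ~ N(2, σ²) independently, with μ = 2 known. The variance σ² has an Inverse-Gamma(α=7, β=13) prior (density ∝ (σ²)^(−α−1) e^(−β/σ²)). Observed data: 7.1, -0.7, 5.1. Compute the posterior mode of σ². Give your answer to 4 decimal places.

σ̂²_MAP = 3.6268

Sum of squared deviations about the known mean: SS = (7.1−2)² + (-0.7−2)² + (5.1−2)² = 42.91.
The Normal likelihood contributes (σ²)^(−n/2) exp(−SS/(2σ²)), so the posterior is Inverse-Gamma(α + n/2, β + SS/2) = Inverse-Gamma(8.5, 34.455).
The mode of Inverse-Gamma(a, b) is b/(a+1) = 34.455/9.5 ≈ 3.6268.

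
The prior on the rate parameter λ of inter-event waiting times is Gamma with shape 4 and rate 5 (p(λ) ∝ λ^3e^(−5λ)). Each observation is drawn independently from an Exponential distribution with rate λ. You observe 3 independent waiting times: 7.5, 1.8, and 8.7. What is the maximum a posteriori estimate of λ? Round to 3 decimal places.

The Exponential(rate=λ) likelihood is ∝ λ^n e^(−λΣtᵢ). Here n = 3 and Σtᵢ = 7.5 + 1.8 + 8.7 = 18.
Posterior ∝ λ^3e^(−5λ) · λ^3e^(−18λ) = λ^6e^(−23λ), i.e. Gamma(7, 23).
Mode = (a−1)/b = 6/23 ≈ 0.261.

λ̂_MAP = 0.261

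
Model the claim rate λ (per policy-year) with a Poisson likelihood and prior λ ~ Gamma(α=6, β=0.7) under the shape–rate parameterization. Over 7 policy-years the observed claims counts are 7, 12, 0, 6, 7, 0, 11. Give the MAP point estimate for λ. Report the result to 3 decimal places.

Σxᵢ = 7+12+0+6+7+0+11 = 43, with n = 7.
Posterior ∝ λ^5e^(−0.7λ) · λ^43e^(−7λ) = λ^48e^(−7.7λ), i.e. Gamma(shape=49, rate=7.7).
The mode of a Gamma(a, b) with a ≥ 1 (shape–rate) is (a−1)/b = 48/7.7 ≈ 6.234.

λ̂_MAP = 6.234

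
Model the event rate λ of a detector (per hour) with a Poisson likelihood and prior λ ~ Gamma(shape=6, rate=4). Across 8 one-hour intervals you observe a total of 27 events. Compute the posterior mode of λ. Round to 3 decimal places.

λ̂_MAP = 2.667

Σxᵢ = 27, n = 8.
Posterior ∝ λ^5e^(−4λ) · λ^27e^(−8λ) = λ^32e^(−12λ), i.e. Gamma(shape=33, rate=12).
The mode of a Gamma(a, b) with a ≥ 1 (shape–rate) is (a−1)/b = 32/12 ≈ 2.667.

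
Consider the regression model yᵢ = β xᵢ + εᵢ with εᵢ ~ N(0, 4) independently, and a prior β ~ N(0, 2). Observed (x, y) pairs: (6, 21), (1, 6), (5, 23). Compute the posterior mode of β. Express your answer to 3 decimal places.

log p(β | y) = −Σ(yᵢ − βxᵢ)²/(2·4) − β²/(2·2) + const.
Setting the derivative to zero: Σxᵢ(yᵢ − βxᵢ)/4 − β/2 = 0, so β = Σxᵢyᵢ / (Σxᵢ² + σ²/τ²).
Σxᵢyᵢ = 6·21 + 1·6 + 5·23 = 247; Σxᵢ² = 62; σ²/τ² = 2.
β̂_MAP = 247 / (62 + 2) = 247/64 ≈ 3.859.

β̂_MAP = 3.859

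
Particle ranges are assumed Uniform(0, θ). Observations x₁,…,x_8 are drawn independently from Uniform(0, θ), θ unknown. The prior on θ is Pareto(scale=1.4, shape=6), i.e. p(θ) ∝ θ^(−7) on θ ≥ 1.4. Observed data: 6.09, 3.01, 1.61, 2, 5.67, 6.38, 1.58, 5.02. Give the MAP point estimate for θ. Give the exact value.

θ̂_MAP = 6.38

The Uniform(0, θ) likelihood is θ^(−n) for θ ≥ max(xᵢ), zero otherwise. Here max(xᵢ) = 6.38.
Posterior ∝ θ^(−7) · θ^(−8) = θ^(−15) on θ ≥ max(1.4, 6.38) = 6.38.
This density is strictly decreasing in θ, so the posterior mode lies at the lower boundary of the support.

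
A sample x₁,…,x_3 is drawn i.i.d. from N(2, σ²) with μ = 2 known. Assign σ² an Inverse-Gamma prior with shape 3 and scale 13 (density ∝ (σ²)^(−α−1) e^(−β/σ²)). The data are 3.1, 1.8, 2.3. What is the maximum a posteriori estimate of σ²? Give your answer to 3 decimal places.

σ̂²_MAP = 2.485

Sum of squared deviations about the known mean: SS = (3.1−2)² + (1.8−2)² + (2.3−2)² = 1.34.
The Normal likelihood contributes (σ²)^(−n/2) exp(−SS/(2σ²)), so the posterior is Inverse-Gamma(α + n/2, β + SS/2) = Inverse-Gamma(4.5, 13.67).
The mode of Inverse-Gamma(a, b) is b/(a+1) = 13.67/5.5 ≈ 2.485.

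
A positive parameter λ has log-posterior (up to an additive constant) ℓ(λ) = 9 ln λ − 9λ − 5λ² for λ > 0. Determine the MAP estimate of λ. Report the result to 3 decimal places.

ℓ'(λ) = 9/λ − 9 − 10λ. Setting this to zero and multiplying by λ: 10λ² + 9λ − 9 = 0.
λ = (−9 + √(9² + 4·10·9)) / (2·10) = (−9 + √441) / 20 = (−9 + 21)/20 = 3/5.
ℓ''(λ) = −9/λ² − 10 < 0, confirming a maximum.

λ̂_MAP = 0.600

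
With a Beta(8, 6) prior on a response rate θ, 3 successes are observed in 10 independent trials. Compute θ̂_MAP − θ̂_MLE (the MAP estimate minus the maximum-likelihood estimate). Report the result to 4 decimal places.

MAP − MLE = 0.1545

Posterior is Beta(11, 13); MAP = (11−1)/(24−2) = 10/22 ≈ 0.45455.
MLE ignores the prior: θ̂_MLE = k/n = 3/10 ≈ 0.30000.
Difference = 10/22 − 3/10 = 17/110 ≈ 0.1545.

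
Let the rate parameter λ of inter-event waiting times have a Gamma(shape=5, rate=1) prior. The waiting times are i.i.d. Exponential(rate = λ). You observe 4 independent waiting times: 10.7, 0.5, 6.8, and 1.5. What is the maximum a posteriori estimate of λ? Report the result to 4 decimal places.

The Exponential(rate=λ) likelihood is ∝ λ^n e^(−λΣtᵢ). Here n = 4 and Σtᵢ = 10.7 + 0.5 + 6.8 + 1.5 = 19.5.
Posterior ∝ λ^4e^(−1λ) · λ^4e^(−19.5λ) = λ^8e^(−20.5λ), i.e. Gamma(9, 20.5).
Mode = (a−1)/b = 8/20.5 ≈ 0.3902.

λ̂_MAP = 0.3902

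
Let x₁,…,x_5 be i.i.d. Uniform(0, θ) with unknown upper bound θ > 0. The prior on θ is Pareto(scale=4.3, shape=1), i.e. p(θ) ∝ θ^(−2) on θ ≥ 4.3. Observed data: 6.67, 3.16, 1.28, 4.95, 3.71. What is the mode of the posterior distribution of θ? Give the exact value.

The Uniform(0, θ) likelihood is θ^(−n) for θ ≥ max(xᵢ), zero otherwise. Here max(xᵢ) = 6.67.
Posterior ∝ θ^(−2) · θ^(−5) = θ^(−7) on θ ≥ max(4.3, 6.67) = 6.67.
This density is strictly decreasing in θ, so the posterior mode lies at the lower boundary of the support.

θ̂_MAP = 6.67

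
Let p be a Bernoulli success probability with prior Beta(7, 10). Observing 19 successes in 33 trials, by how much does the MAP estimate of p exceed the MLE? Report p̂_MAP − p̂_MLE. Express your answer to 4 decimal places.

Posterior is Beta(26, 24); MAP = (26−1)/(50−2) = 25/48 ≈ 0.52083.
MLE ignores the prior: p̂_MLE = k/n = 19/33 ≈ 0.57576.
Difference = 25/48 − 19/33 = -29/528 ≈ -0.0549.

MAP − MLE = -0.0549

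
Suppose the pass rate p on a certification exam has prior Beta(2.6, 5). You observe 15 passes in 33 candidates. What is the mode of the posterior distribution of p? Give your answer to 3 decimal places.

Prior: Beta(2.6, 5).
Data: 15 successes in 33 trials. The binomial likelihood contributes p^15(1−p)^18, so the posterior is Beta(2.6+15, 5+18) = Beta(17.6, 23).
For Beta(a, b) with a, b > 1 the mode is (a−1)/(a+b−2) = 16.6/38.6 ≈ 0.430.

p̂_MAP = 0.430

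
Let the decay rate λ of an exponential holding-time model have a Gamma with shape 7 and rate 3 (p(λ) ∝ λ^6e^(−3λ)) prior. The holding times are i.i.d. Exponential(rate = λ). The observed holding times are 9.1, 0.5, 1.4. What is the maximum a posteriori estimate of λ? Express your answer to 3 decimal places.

The Exponential(rate=λ) likelihood is ∝ λ^n e^(−λΣtᵢ). Here n = 3 and Σtᵢ = 9.1 + 0.5 + 1.4 = 11.
Posterior ∝ λ^6e^(−3λ) · λ^3e^(−11λ) = λ^9e^(−14λ), i.e. Gamma(10, 14).
Mode = (a−1)/b = 9/14 ≈ 0.643.

λ̂_MAP = 0.643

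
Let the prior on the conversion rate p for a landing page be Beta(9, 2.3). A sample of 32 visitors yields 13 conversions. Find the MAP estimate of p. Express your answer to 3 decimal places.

p̂_MAP = 0.508

Prior: Beta(9, 2.3).
Data: 13 successes in 32 trials. The binomial likelihood contributes p^13(1−p)^19, so the posterior is Beta(9+13, 2.3+19) = Beta(22, 21.3).
For Beta(a, b) with a, b > 1 the mode is (a−1)/(a+b−2) = 21/41.3 ≈ 0.508.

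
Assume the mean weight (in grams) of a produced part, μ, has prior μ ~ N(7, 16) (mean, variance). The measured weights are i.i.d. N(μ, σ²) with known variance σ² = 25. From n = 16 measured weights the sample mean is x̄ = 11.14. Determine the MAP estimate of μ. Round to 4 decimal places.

μ̂_MAP = 10.7717

n = 16, x̄ = 11.14.
For a Normal prior and Normal likelihood with known variance, the posterior is Normal; its mode equals its mean, the precision-weighted average.
Prior precision 1/σ₀² = 1/16 = 0.0625; data precision n/σ² = 16/25 = 0.64.
μ̂ = (0.0625·7 + 0.64·11.14) / (0.0625 + 0.64) = 7.5671/0.7025 = 75671/7025 ≈ 10.7717.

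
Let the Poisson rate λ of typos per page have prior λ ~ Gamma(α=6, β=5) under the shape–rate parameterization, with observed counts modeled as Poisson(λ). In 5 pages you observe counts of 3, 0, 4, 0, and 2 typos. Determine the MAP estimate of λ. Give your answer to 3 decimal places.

λ̂_MAP = 1.400

Σxᵢ = 3+0+4+0+2 = 9, with n = 5.
Posterior ∝ λ^5e^(−5λ) · λ^9e^(−5λ) = λ^14e^(−10λ), i.e. Gamma(shape=15, rate=10).
The mode of a Gamma(a, b) with a ≥ 1 (shape–rate) is (a−1)/b = 14/10 ≈ 1.400.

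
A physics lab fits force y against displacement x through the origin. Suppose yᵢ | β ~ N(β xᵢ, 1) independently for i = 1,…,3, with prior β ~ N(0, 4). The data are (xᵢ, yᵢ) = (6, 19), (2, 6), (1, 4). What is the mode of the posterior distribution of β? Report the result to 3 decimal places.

log p(β | y) = −Σ(yᵢ − βxᵢ)²/(2·1) − β²/(2·4) + const.
Setting the derivative to zero: Σxᵢ(yᵢ − βxᵢ)/1 − β/4 = 0, so β = Σxᵢyᵢ / (Σxᵢ² + σ²/τ²).
Σxᵢyᵢ = 6·19 + 2·6 + 1·4 = 130; Σxᵢ² = 41; σ²/τ² = 0.25.
β̂_MAP = 130 / (41 + 0.25) = 130/41.25 ≈ 3.152.

β̂_MAP = 3.152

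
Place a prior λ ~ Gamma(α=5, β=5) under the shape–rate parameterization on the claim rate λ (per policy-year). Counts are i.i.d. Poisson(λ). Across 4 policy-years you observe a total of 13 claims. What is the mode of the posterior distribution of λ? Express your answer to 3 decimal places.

λ̂_MAP = 1.889

Σxᵢ = 13, n = 4.
Posterior ∝ λ^4e^(−5λ) · λ^13e^(−4λ) = λ^17e^(−9λ), i.e. Gamma(shape=18, rate=9).
The mode of a Gamma(a, b) with a ≥ 1 (shape–rate) is (a−1)/b = 17/9 ≈ 1.889.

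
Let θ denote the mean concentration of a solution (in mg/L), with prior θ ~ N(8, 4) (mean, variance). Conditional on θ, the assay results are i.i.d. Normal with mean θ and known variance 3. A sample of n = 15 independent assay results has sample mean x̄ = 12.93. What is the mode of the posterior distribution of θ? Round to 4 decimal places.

θ̂_MAP = 12.6952

n = 15, x̄ = 12.93.
For a Normal prior and Normal likelihood with known variance, the posterior is Normal; its mode equals its mean, the precision-weighted average.
Prior precision 1/σ₀² = 1/4 = 0.25; data precision n/σ² = 15/3 = 5.
θ̂ = (0.25·8 + 5·12.93) / (0.25 + 5) = 66.65/5.25 = 1333/105 ≈ 12.6952.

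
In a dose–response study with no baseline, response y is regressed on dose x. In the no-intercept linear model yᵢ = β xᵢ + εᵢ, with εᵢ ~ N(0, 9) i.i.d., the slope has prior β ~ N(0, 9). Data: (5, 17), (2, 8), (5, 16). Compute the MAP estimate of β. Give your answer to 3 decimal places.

β̂_MAP = 3.291

log p(β | y) = −Σ(yᵢ − βxᵢ)²/(2·9) − β²/(2·9) + const.
Setting the derivative to zero: Σxᵢ(yᵢ − βxᵢ)/9 − β/9 = 0, so β = Σxᵢyᵢ / (Σxᵢ² + σ²/τ²).
Σxᵢyᵢ = 5·17 + 2·8 + 5·16 = 181; Σxᵢ² = 54; σ²/τ² = 1.
β̂_MAP = 181 / (54 + 1) = 181/55 ≈ 3.291.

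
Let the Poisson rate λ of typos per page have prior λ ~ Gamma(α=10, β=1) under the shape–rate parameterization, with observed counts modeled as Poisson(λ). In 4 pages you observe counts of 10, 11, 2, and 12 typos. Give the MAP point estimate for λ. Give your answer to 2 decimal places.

λ̂_MAP = 8.80

Σxᵢ = 10+11+2+12 = 35, with n = 4.
Posterior ∝ λ^9e^(−1λ) · λ^35e^(−4λ) = λ^44e^(−5λ), i.e. Gamma(shape=45, rate=5).
The mode of a Gamma(a, b) with a ≥ 1 (shape–rate) is (a−1)/b = 44/5 ≈ 8.80.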